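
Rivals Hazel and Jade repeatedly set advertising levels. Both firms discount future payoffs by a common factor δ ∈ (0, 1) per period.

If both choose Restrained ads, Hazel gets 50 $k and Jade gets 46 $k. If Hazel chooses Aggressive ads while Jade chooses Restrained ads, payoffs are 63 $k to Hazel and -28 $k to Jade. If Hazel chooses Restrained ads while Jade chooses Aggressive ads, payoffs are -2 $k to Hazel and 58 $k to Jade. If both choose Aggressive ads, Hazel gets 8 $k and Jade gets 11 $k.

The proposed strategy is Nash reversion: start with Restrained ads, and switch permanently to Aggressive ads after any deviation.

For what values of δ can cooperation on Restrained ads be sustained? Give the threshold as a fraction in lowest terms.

12/47

For Hazel: deviation gain 63−50 = 13, per-period punishment loss 50−8 = 42. IC gives δ ≥ 13/55.
For Jade: gain 12, loss 35 per period, so δ ≥ 12/47.
The tighter constraint is Jade's, so cooperation needs δ ≥ 12/47.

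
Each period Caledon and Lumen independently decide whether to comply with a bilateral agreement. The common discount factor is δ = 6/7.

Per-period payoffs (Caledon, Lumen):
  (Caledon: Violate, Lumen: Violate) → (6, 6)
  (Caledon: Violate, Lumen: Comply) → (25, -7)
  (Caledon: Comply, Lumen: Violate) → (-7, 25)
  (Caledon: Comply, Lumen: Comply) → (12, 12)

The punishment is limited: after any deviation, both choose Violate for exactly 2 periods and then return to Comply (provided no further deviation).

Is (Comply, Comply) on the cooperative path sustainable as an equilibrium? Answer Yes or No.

Comparing payoff streams over the 3 periods until play realigns: cooperate → 12(1+δ+…+δ^2); deviate → 25 + 6(δ+…+δ^2).
Cooperation is sustained iff (12−6)(δ+…+δ^2) ≥ 25−12.
δ+…+δ^2 = 6/7·(1−(6/7)^2)/(1−6/7) = 1.5918, and (25−12)/(12−6) = 2.1667.
1.5918 < 2.1667, so cooperation is not sustainable.

No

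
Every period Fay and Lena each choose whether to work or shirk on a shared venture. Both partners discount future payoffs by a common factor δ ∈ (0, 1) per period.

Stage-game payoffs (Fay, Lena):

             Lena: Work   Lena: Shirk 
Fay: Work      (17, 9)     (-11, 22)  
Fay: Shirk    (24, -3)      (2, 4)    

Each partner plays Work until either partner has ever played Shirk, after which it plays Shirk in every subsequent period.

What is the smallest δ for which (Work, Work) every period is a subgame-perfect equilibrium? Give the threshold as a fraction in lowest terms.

13/18

For Fay: deviation gain 24−17 = 7, per-period punishment loss 17−2 = 15. IC gives δ ≥ 7/22.
For Lena: gain 13, loss 5 per period, so δ ≥ 13/18.
The tighter constraint is Lena's, so cooperation needs δ ≥ 13/18.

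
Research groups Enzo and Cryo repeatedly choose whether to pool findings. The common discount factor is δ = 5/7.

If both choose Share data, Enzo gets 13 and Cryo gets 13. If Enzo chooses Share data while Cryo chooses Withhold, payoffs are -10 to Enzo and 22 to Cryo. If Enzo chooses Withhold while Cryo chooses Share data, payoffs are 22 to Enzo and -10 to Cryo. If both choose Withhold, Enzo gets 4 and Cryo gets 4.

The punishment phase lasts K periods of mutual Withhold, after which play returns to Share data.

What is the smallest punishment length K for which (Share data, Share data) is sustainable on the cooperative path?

IC: δ(1−δ^K)/(1−δ) ≥ (22−13)/(13−4) = 1.
With δ = 5/7: need 1 − δ^K ≥ 1·(1−5/7)/(5/7), i.e. δ^K ≤ 0.6000.
Since (5/7)^1 = 0.7143 and (5/7)^2 = 0.5102, the smallest such K is 2.

2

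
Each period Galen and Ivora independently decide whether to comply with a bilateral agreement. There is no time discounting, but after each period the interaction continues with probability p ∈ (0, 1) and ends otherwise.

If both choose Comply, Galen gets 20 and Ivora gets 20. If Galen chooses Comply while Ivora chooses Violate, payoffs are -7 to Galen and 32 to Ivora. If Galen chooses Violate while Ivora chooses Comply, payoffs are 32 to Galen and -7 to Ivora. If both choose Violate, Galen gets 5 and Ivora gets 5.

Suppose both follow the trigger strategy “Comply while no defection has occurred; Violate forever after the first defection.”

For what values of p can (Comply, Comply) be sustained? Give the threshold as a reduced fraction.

Expected cooperation value is 20 + p·20 + p²·20 + … = 20/(1−p); deviation gives 32 + p·5/(1−p).
20 ≥ 32(1−p) + 5p ⇒ 27p ≥ 12 ⇒ p ≥ 12/27 = 4/9.

4/9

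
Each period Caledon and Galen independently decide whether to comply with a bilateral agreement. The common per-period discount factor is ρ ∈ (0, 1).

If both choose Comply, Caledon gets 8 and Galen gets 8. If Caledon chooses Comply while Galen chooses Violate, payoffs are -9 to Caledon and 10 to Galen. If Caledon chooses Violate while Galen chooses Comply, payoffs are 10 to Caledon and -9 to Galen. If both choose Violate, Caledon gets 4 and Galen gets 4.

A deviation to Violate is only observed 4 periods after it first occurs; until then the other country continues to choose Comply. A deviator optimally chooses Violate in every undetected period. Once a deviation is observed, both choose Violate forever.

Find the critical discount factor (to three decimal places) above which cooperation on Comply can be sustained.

The best deviation is to choose Violate for all 4 undetected periods, earning 10 each, then 4 forever once detected.
Deviation value: 10(1−ρ^4)/(1−ρ) + 4ρ^4/(1−ρ); cooperation value: 8/(1−ρ).
IC: 8 ≥ 10(1−ρ^4) + 4ρ^4 = 10 − 6ρ^4.
So ρ^4 ≥ 2/6 = 1/3, giving ρ ≥ (1/3)^(1/4) ≈ 0.760.

0.760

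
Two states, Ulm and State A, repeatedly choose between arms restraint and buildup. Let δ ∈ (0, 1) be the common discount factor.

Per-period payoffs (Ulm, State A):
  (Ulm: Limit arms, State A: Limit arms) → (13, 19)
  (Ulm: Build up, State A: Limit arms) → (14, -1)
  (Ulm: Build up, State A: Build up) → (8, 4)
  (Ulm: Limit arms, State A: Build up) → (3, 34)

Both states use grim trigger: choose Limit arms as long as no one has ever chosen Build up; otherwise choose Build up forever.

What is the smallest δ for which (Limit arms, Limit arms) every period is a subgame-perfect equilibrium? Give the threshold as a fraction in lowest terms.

Ulm: cooperation gives 13 each period; deviation gives 14 once then 8 forever.
  13/(1−δ) ≥ 14 + 8δ/(1−δ) ⇒ δ ≥ 1/6.
State A: cooperation gives 19 each period; deviation gives 34 once then 4 forever.
  δ ≥ 15/30 = 1/2.
Both must hold, so the binding constraint is State A's: δ ≥ 1/2.

1/2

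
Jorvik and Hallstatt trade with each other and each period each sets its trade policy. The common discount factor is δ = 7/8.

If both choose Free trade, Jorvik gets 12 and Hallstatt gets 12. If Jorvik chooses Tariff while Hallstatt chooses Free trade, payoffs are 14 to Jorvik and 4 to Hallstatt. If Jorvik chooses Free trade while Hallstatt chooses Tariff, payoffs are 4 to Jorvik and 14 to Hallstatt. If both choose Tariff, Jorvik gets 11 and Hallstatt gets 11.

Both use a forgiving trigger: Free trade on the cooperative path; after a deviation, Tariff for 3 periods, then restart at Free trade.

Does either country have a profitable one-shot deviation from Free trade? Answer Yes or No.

No

A one-shot deviation gives 14 now, then 11 for 3 periods, then back to 12.
Gain from deviating: (14−12) today; loss: (12−11) in each of the next 3 periods.
No-deviation condition: (12−11)(δ+…+δ^3) ≥ 14−12, i.e. δ+…+δ^3 ≥ 2.
At δ = 7/8: δ+…+δ^3 = 2.3105 ≥ 2.0000.
So cooperation is sustainable.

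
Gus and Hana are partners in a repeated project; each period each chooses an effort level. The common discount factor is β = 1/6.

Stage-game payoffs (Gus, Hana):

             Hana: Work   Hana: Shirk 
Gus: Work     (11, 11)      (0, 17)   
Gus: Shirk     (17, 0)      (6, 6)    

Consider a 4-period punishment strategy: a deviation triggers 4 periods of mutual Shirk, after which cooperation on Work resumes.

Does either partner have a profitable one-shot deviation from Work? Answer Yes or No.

Yes

Comparing payoff streams over the 5 periods until play realigns: cooperate → 11(1+β+…+β^4); deviate → 17 + 6(β+…+β^4).
Cooperation is sustained iff (11−6)(β+…+β^4) ≥ 17−11.
β+…+β^4 = 1/6·(1−(1/6)^4)/(1−1/6) = 0.1998, and (17−11)/(11−6) = 1.2000.
0.1998 < 1.2000, so cooperation is not sustainable.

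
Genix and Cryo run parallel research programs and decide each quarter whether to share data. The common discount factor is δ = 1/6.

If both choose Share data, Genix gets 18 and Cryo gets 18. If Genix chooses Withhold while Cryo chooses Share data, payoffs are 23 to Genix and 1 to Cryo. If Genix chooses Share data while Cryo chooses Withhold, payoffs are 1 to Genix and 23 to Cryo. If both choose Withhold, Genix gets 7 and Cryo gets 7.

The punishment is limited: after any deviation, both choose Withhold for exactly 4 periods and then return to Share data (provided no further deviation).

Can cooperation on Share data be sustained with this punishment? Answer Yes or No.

A one-shot deviation gives 23 now, then 7 for 4 periods, then back to 18.
Gain from deviating: (23−18) today; loss: (18−7) in each of the next 4 periods.
No-deviation condition: (18−7)(δ+…+δ^4) ≥ 23−18, i.e. δ+…+δ^4 ≥ 5/11.
At δ = 1/6: δ+…+δ^4 = 0.1998 < 0.4545.
So cooperation is not sustainable.

No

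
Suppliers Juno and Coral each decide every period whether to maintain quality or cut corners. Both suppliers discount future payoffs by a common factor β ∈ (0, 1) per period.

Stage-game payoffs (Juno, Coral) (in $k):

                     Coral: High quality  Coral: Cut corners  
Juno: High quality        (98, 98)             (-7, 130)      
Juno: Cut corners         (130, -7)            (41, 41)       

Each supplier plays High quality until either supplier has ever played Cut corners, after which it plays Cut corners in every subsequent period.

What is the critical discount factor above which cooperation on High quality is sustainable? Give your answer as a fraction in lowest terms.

32/89

Cooperation forever yields 98 each period: 98/(1−β).
Deviating yields 130 once, then 41 forever: 130 + 41β/(1−β).
No profitable deviation requires 98/(1−β) ≥ 130 + 41β/(1−β).
Multiplying by (1−β): 98 ≥ 130(1−β) + 41β = 130 − 89β.
So 89β ≥ 32, i.e. β ≥ 32/89.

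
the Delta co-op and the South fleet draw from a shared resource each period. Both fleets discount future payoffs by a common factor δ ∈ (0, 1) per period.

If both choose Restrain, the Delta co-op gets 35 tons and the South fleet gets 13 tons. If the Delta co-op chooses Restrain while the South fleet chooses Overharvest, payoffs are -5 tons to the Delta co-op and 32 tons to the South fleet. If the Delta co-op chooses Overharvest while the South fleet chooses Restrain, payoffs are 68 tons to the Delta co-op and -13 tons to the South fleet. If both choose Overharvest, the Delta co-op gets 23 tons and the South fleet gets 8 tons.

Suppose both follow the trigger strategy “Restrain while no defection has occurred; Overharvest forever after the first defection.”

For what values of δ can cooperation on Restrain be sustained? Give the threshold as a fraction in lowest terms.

19/24

For the Delta co-op: deviation gain 68−35 = 33, per-period punishment loss 35−23 = 12. IC gives δ ≥ 33/45 = 11/15.
For the South fleet: gain 19, loss 5 per period, so δ ≥ 19/24.
The tighter constraint is the South fleet's, so cooperation needs δ ≥ 19/24.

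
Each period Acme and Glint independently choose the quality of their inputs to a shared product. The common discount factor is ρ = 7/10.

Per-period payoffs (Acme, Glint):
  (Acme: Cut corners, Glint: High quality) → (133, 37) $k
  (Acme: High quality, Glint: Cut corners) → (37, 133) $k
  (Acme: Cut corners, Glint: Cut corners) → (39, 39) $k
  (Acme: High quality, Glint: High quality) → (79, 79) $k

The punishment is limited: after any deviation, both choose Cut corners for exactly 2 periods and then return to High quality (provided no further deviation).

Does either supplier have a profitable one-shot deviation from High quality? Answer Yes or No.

Yes

A one-shot deviation gives 133 now, then 39 for 2 periods, then back to 79.
Gain from deviating: (133−79) today; loss: (79−39) in each of the next 2 periods.
No-deviation condition: (79−39)(ρ+…+ρ^2) ≥ 133−79, i.e. ρ+…+ρ^2 ≥ 27/20.
At ρ = 7/10: ρ+…+ρ^2 = 1.1900 < 1.3500.
So cooperation is not sustainable.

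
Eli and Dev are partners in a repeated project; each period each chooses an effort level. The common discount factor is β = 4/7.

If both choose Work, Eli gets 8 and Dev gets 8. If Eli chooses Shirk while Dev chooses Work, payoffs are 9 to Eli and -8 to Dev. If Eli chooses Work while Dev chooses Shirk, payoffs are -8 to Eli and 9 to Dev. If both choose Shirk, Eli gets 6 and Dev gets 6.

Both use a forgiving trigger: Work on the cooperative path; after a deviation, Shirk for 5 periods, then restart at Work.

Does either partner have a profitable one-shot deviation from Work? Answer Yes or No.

No

Comparing payoff streams over the 6 periods until play realigns: cooperate → 8(1+β+…+β^5); deviate → 9 + 6(β+…+β^5).
Cooperation is sustained iff (8−6)(β+…+β^5) ≥ 9−8.
β+…+β^5 = 4/7·(1−(4/7)^5)/(1−4/7) = 1.2521, and (9−8)/(8−6) = 0.5000.
1.2521 ≥ 0.5000, so cooperation is sustainable.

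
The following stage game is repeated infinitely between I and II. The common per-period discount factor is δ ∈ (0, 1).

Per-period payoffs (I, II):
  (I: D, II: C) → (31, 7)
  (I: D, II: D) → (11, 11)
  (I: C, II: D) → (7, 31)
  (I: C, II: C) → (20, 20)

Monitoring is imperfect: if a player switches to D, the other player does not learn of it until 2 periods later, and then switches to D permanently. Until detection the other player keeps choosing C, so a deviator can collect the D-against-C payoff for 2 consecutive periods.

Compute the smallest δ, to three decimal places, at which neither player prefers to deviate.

0.742

Deviating for the 2 undetected periods gains 31−20 = 11 per period over cooperation, then loses 20−11 = 9 per period forever once punishment starts.
Gain: 11(1 + δ + … + δ^1); loss: 9·δ^2/(1−δ).
No profitable deviation ⇔ 11(1−δ^2) ≤ 9·δ^2, i.e. δ^2 ≥ 11/(11+9) = 11/20.
Hence δ ≥ (11/20)^(1/2) ≈ 0.742.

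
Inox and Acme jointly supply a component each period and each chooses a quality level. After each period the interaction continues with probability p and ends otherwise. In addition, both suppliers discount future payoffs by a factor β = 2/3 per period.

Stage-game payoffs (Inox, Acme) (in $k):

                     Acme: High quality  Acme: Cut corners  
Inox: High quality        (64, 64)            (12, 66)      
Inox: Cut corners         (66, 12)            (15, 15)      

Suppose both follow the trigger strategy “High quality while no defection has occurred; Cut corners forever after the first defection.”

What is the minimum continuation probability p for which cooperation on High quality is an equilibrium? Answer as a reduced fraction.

Expected continuation weight on next period's payoff is β·p = 2/3·p, which plays the role of the discount factor.
Cooperation requires 2/3·p ≥ (66−64)/(66−15) = 2/51, hence p ≥ 1/17.

1/17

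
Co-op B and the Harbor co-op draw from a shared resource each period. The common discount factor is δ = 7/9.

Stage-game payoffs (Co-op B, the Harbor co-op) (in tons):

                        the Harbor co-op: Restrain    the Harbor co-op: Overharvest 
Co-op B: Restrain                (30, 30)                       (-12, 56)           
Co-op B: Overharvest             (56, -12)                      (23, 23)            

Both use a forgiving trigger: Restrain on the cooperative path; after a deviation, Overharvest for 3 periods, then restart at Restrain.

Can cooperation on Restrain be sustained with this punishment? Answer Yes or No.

No

A one-shot deviation gives 56 now, then 23 for 3 periods, then back to 30.
Gain from deviating: (56−30) today; loss: (30−23) in each of the next 3 periods.
No-deviation condition: (30−23)(δ+…+δ^3) ≥ 56−30, i.e. δ+…+δ^3 ≥ 26/7.
At δ = 7/9: δ+…+δ^3 = 1.8532 < 3.7143.
So cooperation is not sustainable.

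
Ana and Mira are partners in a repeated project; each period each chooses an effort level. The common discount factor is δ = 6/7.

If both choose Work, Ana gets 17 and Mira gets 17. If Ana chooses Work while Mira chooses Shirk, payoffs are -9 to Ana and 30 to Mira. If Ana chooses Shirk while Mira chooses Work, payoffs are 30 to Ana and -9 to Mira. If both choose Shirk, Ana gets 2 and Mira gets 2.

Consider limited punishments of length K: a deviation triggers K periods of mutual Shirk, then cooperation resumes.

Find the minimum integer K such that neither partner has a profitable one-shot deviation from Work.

IC: δ(1−δ^K)/(1−δ) ≥ (30−17)/(17−2) = 13/15.
With δ = 6/7: need 1 − δ^K ≥ 13/15·(1−6/7)/(6/7), i.e. δ^K ≤ 0.8556.
Since (6/7)^1 = 0.8571 and (6/7)^2 = 0.7347, the smallest such K is 2.

2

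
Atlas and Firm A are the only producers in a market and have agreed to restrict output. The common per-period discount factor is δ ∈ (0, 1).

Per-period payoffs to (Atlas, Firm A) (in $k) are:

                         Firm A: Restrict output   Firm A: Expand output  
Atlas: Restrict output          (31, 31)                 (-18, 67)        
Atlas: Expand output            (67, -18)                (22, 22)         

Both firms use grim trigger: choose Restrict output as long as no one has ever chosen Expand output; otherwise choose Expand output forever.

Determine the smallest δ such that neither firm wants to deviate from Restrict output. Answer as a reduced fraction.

4/5

31/(1−δ) ≥ 67 + 22δ/(1−δ)
31 ≥ 67 − 45δ
δ ≥ 36/45 = 4/5.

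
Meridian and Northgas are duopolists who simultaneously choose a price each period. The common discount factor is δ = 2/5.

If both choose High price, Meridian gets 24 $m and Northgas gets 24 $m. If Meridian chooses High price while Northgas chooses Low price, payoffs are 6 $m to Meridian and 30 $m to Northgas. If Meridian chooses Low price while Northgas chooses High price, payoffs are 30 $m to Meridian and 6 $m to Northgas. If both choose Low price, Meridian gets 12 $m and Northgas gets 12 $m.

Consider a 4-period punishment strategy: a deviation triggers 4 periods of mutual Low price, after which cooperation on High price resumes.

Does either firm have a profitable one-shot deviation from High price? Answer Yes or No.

Comparing payoff streams over the 5 periods until play realigns: cooperate → 24(1+δ+…+δ^4); deviate → 30 + 12(δ+…+δ^4).
Cooperation is sustained iff (24−12)(δ+…+δ^4) ≥ 30−24.
δ+…+δ^4 = 2/5·(1−(2/5)^4)/(1−2/5) = 0.6496, and (30−24)/(24−12) = 0.5000.
0.6496 ≥ 0.5000, so cooperation is sustainable.

No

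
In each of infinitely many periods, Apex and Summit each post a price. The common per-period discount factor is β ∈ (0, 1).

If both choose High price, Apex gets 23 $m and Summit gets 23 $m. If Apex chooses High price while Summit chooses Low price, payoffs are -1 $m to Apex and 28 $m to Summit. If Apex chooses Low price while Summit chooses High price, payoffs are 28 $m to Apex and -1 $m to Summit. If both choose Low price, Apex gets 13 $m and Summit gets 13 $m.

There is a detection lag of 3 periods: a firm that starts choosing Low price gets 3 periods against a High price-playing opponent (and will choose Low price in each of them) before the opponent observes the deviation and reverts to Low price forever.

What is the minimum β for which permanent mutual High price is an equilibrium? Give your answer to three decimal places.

0.693

The best deviation is to choose Low price for all 3 undetected periods, earning 28 each, then 13 forever once detected.
Deviation value: 28(1−β^3)/(1−β) + 13β^3/(1−β); cooperation value: 23/(1−β).
IC: 23 ≥ 28(1−β^3) + 13β^3 = 28 − 15β^3.
So β^3 ≥ 5/15 = 1/3, giving β ≥ (1/3)^(1/3) ≈ 0.693.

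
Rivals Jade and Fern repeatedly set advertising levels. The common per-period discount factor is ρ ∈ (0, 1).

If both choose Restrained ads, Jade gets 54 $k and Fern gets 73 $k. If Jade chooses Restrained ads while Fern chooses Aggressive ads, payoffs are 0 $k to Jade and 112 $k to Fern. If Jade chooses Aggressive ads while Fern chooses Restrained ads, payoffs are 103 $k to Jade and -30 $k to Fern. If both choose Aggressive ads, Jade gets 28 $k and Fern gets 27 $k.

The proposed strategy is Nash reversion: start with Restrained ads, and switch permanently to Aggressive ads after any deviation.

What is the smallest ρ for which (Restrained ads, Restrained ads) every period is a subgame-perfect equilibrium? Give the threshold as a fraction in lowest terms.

49/75

Jade: cooperation gives 54 each period; deviation gives 103 once then 28 forever.
  54/(1−ρ) ≥ 103 + 28ρ/(1−ρ) ⇒ ρ ≥ 49/75.
Fern: cooperation gives 73 each period; deviation gives 112 once then 27 forever.
  ρ ≥ 39/85.
Both must hold, so the binding constraint is Jade's: ρ ≥ 49/75.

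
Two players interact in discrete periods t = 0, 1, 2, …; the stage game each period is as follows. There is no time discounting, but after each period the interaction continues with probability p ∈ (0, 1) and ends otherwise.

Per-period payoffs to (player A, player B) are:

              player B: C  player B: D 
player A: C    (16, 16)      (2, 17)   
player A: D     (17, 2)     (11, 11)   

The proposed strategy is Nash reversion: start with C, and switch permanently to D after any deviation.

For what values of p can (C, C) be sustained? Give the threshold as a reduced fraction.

1/6

With no time discounting, the continuation probability p plays the role of the discount factor.
Grim-trigger IC: 16/(1−p) ≥ 17 + 11p/(1−p) ⇒ p ≥ (17−16)/(17−11) = 1/6.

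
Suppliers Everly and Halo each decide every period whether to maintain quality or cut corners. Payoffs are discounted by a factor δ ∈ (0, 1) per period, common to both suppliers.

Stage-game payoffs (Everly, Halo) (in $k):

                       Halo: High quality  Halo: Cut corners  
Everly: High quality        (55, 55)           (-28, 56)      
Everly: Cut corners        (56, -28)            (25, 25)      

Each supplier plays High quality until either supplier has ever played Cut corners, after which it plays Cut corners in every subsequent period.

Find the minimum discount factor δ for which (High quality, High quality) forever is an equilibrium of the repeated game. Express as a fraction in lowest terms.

Cooperation forever yields 55 each period: 55/(1−δ).
Deviating yields 56 once, then 25 forever: 56 + 25δ/(1−δ).
No profitable deviation requires 55/(1−δ) ≥ 56 + 25δ/(1−δ).
Multiplying by (1−δ): 55 ≥ 56(1−δ) + 25δ = 56 − 31δ.
So 31δ ≥ 1, i.e. δ ≥ 1/31.

1/31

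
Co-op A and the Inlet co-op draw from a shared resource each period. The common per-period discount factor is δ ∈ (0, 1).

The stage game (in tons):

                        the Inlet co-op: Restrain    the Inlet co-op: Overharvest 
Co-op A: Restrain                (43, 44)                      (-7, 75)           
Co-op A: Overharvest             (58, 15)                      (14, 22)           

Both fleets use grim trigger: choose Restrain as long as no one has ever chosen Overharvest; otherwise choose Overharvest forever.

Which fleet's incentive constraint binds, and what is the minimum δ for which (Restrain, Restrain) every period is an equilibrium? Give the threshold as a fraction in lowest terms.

For Co-op A: deviation gain 58−43 = 15, per-period punishment loss 43−14 = 29. IC gives δ ≥ 15/44.
For the Inlet co-op: gain 31, loss 22 per period, so δ ≥ 31/53.
The tighter constraint is the Inlet co-op's, so cooperation needs δ ≥ 31/53.

the Inlet co-op; δ ≥ 31/53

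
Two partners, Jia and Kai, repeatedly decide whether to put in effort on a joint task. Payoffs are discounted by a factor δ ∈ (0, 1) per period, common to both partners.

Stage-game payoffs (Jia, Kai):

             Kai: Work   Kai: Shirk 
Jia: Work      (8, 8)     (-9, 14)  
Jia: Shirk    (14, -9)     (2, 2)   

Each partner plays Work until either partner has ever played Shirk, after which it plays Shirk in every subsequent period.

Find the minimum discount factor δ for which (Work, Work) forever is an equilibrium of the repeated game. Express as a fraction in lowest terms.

Under grim trigger the critical discount factor is (T−C)/(T−P) with T = 14, C = 8, P = 2.
δ* = (14−8)/(14−2) = 6/12 = 1/2.

1/2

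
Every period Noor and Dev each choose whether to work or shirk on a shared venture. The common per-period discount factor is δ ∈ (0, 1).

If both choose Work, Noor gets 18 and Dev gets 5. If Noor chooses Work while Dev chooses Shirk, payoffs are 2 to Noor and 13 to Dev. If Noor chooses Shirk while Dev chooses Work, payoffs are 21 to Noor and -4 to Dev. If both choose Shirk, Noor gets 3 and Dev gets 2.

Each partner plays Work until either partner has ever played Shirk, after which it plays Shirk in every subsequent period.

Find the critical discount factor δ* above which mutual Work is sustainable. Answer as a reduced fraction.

For Noor: deviation gain 21−18 = 3, per-period punishment loss 18−3 = 15. IC gives δ ≥ 3/18 = 1/6.
For Dev: gain 8, loss 3 per period, so δ ≥ 8/11.
The tighter constraint is Dev's, so cooperation needs δ ≥ 8/11.

8/11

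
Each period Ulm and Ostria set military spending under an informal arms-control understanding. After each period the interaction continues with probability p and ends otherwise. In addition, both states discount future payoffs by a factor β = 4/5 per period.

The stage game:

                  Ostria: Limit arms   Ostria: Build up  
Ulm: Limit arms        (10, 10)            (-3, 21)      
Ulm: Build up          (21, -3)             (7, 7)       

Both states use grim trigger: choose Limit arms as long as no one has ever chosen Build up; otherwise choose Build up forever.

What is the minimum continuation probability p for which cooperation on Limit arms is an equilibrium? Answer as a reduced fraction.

With continuation probability p and discount β, the effective per-period discount factor is βp.
Grim-trigger IC: βp ≥ (21−10)/(21−7) = 11/14.
So p ≥ (11/14)/(4/5) = 55/56.

55/56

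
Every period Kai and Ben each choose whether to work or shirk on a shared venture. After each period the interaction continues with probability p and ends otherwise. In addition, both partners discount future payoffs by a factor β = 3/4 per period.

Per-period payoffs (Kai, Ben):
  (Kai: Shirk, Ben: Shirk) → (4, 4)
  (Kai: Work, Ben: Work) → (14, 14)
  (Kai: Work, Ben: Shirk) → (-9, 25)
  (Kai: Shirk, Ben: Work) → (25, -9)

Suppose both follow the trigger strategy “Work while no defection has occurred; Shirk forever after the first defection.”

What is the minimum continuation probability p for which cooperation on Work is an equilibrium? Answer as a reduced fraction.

With continuation probability p and discount β, the effective per-period discount factor is βp.
Grim-trigger IC: βp ≥ (25−14)/(25−4) = 11/21.
So p ≥ (11/21)/(3/4) = 44/63.

44/63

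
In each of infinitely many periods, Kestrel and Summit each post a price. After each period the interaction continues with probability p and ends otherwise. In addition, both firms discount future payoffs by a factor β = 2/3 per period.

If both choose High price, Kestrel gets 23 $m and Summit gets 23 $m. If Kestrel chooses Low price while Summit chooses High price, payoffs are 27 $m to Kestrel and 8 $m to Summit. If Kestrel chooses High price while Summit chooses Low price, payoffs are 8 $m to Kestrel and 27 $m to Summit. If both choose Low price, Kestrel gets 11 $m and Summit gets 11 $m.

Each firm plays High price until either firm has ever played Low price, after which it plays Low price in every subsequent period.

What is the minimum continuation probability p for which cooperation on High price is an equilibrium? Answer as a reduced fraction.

With continuation probability p and discount β, the effective per-period discount factor is βp.
Grim-trigger IC: βp ≥ (27−23)/(27−11) = 1/4.
So p ≥ (1/4)/(2/3) = 3/8.

3/8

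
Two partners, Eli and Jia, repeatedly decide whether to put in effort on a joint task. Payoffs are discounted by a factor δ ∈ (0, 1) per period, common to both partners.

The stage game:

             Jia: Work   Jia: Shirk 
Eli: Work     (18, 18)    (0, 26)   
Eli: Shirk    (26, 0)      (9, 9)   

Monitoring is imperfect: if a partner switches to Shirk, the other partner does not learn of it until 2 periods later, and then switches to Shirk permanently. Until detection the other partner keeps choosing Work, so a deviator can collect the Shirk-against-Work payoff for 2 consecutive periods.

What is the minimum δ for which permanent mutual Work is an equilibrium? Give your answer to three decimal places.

Deviating for the 2 undetected periods gains 26−18 = 8 per period over cooperation, then loses 18−9 = 9 per period forever once punishment starts.
Gain: 8(1 + δ + … + δ^1); loss: 9·δ^2/(1−δ).
No profitable deviation ⇔ 8(1−δ^2) ≤ 9·δ^2, i.e. δ^2 ≥ 8/(8+9) = 8/17.
Hence δ ≥ (8/17)^(1/2) ≈ 0.686.

0.686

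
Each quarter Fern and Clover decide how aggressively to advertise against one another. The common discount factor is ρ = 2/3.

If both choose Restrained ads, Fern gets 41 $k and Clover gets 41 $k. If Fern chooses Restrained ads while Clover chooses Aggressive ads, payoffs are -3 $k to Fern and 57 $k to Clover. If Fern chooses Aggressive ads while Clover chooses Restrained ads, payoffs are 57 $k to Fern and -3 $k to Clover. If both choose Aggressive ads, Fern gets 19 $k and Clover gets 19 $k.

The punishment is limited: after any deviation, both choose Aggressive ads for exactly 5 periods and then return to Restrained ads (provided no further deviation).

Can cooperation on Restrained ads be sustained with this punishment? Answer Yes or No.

Yes

A one-shot deviation gives 57 now, then 19 for 5 periods, then back to 41.
Gain from deviating: (57−41) today; loss: (41−19) in each of the next 5 periods.
No-deviation condition: (41−19)(ρ+…+ρ^5) ≥ 57−41, i.e. ρ+…+ρ^5 ≥ 8/11.
At ρ = 2/3: ρ+…+ρ^5 = 1.7366 ≥ 0.7273.
So cooperation is sustainable.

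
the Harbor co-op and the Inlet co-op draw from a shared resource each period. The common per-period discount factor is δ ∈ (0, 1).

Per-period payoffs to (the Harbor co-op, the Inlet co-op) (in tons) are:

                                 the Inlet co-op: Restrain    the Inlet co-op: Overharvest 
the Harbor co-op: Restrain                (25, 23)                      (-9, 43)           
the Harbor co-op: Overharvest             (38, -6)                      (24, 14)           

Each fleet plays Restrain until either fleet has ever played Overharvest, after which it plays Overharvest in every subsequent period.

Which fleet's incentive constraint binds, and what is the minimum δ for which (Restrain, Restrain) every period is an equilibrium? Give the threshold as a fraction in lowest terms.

the Harbor co-op; δ ≥ 13/14

the Harbor co-op's threshold: (38−25)/(38−24) = 13/14.
the Inlet co-op's threshold: (43−23)/(43−14) = 20/29.
13/14 > 20/29, so the Harbor co-op binds and δ* = 13/14.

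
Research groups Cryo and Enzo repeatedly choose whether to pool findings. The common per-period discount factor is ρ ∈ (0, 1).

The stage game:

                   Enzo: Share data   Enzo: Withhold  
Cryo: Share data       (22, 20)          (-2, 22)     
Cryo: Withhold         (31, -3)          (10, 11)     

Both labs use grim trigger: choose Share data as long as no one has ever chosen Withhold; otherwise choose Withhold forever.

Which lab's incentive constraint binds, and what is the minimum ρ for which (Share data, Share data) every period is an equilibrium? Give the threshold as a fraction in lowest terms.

Cryo's threshold: (31−22)/(31−10) = 3/7.
Enzo's threshold: (22−20)/(22−11) = 2/11.
3/7 > 2/11, so Cryo binds and ρ* = 3/7.

Cryo; ρ ≥ 3/7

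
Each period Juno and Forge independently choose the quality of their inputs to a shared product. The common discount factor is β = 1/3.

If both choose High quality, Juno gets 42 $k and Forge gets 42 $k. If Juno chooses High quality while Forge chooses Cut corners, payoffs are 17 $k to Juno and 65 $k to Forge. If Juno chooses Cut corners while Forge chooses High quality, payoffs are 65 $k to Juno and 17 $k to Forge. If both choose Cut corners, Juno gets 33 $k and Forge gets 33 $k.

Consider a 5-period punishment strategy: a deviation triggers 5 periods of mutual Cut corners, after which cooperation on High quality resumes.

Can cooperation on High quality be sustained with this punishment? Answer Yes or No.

No

IC: β+…+β^5 ≥ (65−42)/(42−33) = 23/9.
At β = 1/3: partial sum = 0.4979 < 2.5556. Cooperation not sustainable.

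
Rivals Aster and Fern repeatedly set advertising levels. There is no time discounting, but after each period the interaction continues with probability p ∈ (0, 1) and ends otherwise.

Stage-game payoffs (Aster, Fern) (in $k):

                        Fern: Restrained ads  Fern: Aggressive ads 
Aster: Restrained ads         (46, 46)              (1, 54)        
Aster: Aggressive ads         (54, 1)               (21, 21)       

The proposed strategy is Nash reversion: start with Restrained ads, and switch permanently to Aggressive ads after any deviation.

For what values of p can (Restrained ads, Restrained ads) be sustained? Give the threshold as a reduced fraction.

Expected cooperation value is 46 + p·46 + p²·46 + … = 46/(1−p); deviation gives 54 + p·21/(1−p).
46 ≥ 54(1−p) + 21p ⇒ 33p ≥ 8 ⇒ p ≥ 8/33.

8/33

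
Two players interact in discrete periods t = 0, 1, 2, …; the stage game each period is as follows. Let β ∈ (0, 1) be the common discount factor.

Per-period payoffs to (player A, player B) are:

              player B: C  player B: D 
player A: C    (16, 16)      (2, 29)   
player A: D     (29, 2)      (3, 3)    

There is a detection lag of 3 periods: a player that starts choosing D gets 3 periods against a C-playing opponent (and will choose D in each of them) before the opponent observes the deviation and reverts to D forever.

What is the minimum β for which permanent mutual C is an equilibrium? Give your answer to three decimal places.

0.794

The best deviation is to choose D for all 3 undetected periods, earning 29 each, then 3 forever once detected.
Deviation value: 29(1−β^3)/(1−β) + 3β^3/(1−β); cooperation value: 16/(1−β).
IC: 16 ≥ 29(1−β^3) + 3β^3 = 29 − 26β^3.
So β^3 ≥ 13/26 = 1/2, giving β ≥ (1/2)^(1/3) ≈ 0.794.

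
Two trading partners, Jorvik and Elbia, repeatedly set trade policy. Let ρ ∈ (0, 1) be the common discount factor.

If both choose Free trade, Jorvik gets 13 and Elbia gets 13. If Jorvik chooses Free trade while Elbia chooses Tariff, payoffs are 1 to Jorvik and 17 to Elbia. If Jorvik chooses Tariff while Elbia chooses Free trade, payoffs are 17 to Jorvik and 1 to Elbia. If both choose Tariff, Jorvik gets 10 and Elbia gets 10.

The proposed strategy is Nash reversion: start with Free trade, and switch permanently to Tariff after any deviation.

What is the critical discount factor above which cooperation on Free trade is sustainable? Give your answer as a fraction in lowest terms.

One-period gain from deviating is 17 − 13 = 4. The loss is 13 − 10 = 3 in every subsequent period, with present value 3·ρ/(1−ρ).
Deviation is unprofitable when 3·ρ/(1−ρ) ≥ 4, i.e. ρ/(1−ρ) ≥ 4/3.
Equivalently ρ ≥ 4/(4+3) = 4/7.

4/7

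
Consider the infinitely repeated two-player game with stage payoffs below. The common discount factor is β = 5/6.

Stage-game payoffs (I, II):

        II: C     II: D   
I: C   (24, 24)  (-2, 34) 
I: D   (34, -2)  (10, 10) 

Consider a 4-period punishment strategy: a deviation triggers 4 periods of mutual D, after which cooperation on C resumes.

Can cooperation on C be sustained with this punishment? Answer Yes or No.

Yes

IC: β+…+β^4 ≥ (34−24)/(24−10) = 5/7.
At β = 5/6: partial sum = 2.5887 ≥ 0.7143. Cooperation sustainable.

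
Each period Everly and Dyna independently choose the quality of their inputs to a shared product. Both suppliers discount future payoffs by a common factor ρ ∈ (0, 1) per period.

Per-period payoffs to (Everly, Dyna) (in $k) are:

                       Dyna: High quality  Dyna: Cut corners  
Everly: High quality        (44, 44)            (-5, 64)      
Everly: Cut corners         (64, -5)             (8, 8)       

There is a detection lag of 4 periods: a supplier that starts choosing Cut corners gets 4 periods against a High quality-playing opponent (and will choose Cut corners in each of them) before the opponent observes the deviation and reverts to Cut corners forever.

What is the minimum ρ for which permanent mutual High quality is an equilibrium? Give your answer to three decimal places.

The best deviation is to choose Cut corners for all 4 undetected periods, earning 64 each, then 8 forever once detected.
Deviation value: 64(1−ρ^4)/(1−ρ) + 8ρ^4/(1−ρ); cooperation value: 44/(1−ρ).
IC: 44 ≥ 64(1−ρ^4) + 8ρ^4 = 64 − 56ρ^4.
So ρ^4 ≥ 20/56 = 5/14, giving ρ ≥ (5/14)^(1/4) ≈ 0.773.

0.773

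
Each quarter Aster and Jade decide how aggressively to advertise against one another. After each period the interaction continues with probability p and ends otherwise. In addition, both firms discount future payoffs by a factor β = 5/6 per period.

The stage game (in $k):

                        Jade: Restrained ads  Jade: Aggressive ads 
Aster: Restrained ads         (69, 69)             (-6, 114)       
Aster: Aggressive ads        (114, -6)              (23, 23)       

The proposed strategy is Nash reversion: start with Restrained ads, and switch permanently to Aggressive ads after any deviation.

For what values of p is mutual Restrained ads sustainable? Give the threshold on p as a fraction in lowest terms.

54/91

Expected continuation weight on next period's payoff is β·p = 5/6·p, which plays the role of the discount factor.
Cooperation requires 5/6·p ≥ (114−69)/(114−23) = 45/91, hence p ≥ 54/91.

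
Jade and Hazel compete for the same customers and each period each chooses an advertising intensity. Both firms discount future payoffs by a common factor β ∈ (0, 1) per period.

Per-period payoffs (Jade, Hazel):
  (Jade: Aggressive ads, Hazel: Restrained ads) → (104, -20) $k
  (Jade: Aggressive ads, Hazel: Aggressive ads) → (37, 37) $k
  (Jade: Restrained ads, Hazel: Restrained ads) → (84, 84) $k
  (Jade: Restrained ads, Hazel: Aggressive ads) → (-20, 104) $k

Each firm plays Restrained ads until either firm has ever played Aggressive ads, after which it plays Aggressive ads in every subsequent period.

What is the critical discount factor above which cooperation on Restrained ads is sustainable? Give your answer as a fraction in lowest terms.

Under grim trigger the critical discount factor is (T−C)/(T−P) with T = 104, C = 84, P = 37.
β* = (104−84)/(104−37) = 20/67.

20/67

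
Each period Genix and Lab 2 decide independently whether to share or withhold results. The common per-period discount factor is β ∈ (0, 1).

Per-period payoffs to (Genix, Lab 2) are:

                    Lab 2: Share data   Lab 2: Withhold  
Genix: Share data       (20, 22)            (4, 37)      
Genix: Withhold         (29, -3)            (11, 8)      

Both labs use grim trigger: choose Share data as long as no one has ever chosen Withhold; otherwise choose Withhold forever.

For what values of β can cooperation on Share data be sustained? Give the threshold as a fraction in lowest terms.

15/29

Genix: cooperation gives 20 each period; deviation gives 29 once then 11 forever.
  20/(1−β) ≥ 29 + 11β/(1−β) ⇒ β ≥ 9/18 = 1/2.
Lab 2: cooperation gives 22 each period; deviation gives 37 once then 8 forever.
  β ≥ 15/29.
Both must hold, so the binding constraint is Lab 2's: β ≥ 15/29.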